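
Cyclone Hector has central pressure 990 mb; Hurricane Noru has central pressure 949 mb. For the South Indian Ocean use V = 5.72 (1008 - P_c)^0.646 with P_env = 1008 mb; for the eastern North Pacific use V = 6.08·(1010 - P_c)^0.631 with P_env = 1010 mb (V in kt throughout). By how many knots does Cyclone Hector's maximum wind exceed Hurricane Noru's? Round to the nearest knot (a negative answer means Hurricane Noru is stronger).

-44 kt

Cyclone Hector: ΔP = 18; V ≈ 5.72 × 18^0.646 ≈ 37.01 kt.
Hurricane Noru: ΔP = 61; V ≈ 6.08 × 61^0.631 ≈ 81.37 kt.
Difference ≈ 37.01 − 81.37 = -44.36 → -44 kt.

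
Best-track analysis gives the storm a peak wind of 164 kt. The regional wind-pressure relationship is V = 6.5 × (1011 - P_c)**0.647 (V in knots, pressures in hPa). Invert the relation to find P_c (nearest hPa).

ΔP = (V / 6.5)^(1/0.647) = (164/6.5)^1.546.
164/6.5 = 25.231; 25.231^1.546 ≈ 146.83 hPa.
P_c = 1011 − 146.83 = 864.17 ≈ 864 hPa.

864 hPa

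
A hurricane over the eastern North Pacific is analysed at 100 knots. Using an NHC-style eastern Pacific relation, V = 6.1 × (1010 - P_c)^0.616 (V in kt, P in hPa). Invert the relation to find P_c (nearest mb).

916 mb

ΔP = (V / 6.1)^(1/0.616) = (100/6.1)^1.623.
100/6.1 = 16.393; 16.393^1.623 ≈ 93.73 mb.
P_c = 1010 − 93.73 = 916.27 ≈ 916 mb.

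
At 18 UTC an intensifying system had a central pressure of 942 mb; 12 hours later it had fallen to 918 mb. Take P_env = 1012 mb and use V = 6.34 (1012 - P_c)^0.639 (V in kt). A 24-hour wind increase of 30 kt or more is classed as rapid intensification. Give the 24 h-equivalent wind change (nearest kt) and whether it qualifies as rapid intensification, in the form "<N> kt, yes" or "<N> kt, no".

40 kt, yes

V₁: ΔP = 70, V ≈ 6.34 × 70^0.639 ≈ 95.74 kt.
V₂: ΔP = 94, V ≈ 6.34 × 94^0.639 ≈ 115.59 kt.
ΔV over 12 h = 19.85 kt → 24 h equivalent = 19.85 × 24/12 ≈ 39.70 kt.
40 kt ≥ 30 kt ⇒ rapid intensification.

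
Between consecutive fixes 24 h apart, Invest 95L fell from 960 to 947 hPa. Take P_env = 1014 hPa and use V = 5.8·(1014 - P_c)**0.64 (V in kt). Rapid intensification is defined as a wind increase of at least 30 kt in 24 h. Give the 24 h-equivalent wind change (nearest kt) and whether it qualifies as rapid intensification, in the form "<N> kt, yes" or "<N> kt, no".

V₁: ΔP = 54, V ≈ 5.8 × 54^0.64 ≈ 74.50 kt.
V₂: ΔP = 67, V ≈ 5.8 × 67^0.64 ≈ 85.53 kt.
ΔV over 24 h = 11.03 kt → 24 h equivalent = 11.03 × 24/24 ≈ 11.03 kt.
11 kt < 30 kt ⇒ not rapid intensification.

11 kt, no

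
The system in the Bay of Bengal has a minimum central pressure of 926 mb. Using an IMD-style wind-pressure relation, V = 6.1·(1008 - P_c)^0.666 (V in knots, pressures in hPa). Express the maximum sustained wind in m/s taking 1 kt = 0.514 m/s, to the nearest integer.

ΔP = 1008 − 926 = 82 mb.
V ≈ 6.1 × 82^0.666 = 6.1 × 18.819 ≈ 114.797 kt.
114.797 × 0.514 ≈ 59.01 m/s → 59 m/s.

59 m/s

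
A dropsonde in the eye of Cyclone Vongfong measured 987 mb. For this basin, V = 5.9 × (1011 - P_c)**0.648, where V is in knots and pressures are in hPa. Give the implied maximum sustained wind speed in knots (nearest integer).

46 kt

ΔP = 1011 − 987 = 24 mb.
24^0.648 ≈ 7.841.
V ≈ 5.9 × 7.841 ≈ 46.3 kt.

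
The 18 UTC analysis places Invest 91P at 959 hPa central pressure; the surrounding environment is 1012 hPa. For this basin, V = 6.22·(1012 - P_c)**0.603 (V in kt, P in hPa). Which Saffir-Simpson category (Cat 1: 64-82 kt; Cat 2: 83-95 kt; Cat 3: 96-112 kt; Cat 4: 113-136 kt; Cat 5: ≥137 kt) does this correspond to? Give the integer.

ΔP = 1012 − 959 = 53 hPa.
V ≈ 6.22 × 53^0.603 = 6.22 × 10.96 ≈ 68 kt.
68 kt falls in the Category 1 band.

1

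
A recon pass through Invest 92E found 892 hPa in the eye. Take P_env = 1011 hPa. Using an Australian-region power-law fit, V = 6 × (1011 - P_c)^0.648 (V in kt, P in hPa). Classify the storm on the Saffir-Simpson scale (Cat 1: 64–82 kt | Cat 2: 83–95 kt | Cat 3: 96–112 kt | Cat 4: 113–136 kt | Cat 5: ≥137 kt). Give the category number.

ΔP = 1011 − 892 = 119 hPa.
V ≈ 6 × 119^0.648 = 6 × 22.13 ≈ 133 kt.
133 kt falls in the Category 4 band.

4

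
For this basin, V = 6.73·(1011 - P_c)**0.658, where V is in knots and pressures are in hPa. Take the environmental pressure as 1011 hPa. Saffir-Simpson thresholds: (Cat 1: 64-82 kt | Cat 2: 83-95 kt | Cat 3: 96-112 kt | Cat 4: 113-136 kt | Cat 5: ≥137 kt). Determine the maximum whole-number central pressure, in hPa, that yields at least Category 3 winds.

954 hPa

Category 3 begins at V = 96 kt.
Required ΔP = (96/6.73)^(1/0.658) = 14.264^1.520 ≈ 56.78 hPa.
P_c ≤ 1011 − 56.78 = 954.22, so the highest integer P_c is 954 hPa.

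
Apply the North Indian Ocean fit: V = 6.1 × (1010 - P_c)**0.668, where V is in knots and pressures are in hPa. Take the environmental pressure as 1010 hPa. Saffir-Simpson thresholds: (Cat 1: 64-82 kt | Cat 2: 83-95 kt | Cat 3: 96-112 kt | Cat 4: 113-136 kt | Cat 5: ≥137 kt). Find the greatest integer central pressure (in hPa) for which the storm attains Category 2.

Category 2 begins at V = 83 kt.
Required ΔP = (83/6.1)^(1/0.668) = 13.607^1.497 ≈ 49.80 hPa.
P_c ≤ 1010 − 49.80 = 960.20, so the highest integer P_c is 960 hPa.

960 hPa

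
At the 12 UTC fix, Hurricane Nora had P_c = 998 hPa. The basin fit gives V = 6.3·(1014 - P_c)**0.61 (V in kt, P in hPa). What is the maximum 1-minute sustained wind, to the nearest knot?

ΔP = 1014 − 998 = 16 hPa.
16^0.61 ≈ 5.426.
V ≈ 6.3 × 5.426 ≈ 34.2 kt.

34 kt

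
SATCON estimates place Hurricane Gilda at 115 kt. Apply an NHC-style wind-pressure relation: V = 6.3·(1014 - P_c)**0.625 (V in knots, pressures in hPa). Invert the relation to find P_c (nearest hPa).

910 hPa

ΔP = (V / 6.3)^(1/0.625) = (115/6.3)^1.600.
115/6.3 = 18.254; 18.254^1.600 ≈ 104.27 hPa.
P_c = 1014 − 104.27 = 909.73 ≈ 910 hPa.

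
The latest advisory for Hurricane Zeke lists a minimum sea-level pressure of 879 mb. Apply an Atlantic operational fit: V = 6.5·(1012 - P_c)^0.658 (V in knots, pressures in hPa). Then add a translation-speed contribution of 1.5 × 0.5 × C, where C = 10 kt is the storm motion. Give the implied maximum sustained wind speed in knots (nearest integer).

170 kt

ΔP = 1012 − 879 = 133 mb.
133^0.658 ≈ 24.974.
V ≈ 6.5 × 24.974 ≈ 162.3 kt.
Translation term: 1.5 × 0.5 × 10 = 7.5 kt.
Corrected V ≈ 169.8 kt → 170 kt.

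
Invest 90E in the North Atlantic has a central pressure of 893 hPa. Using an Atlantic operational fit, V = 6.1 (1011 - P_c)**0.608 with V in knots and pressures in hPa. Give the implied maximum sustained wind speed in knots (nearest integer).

ΔP = 1011 − 893 = 118 hPa.
118^0.608 ≈ 18.185.
V ≈ 6.1 × 18.185 ≈ 110.9 kt.

111 kt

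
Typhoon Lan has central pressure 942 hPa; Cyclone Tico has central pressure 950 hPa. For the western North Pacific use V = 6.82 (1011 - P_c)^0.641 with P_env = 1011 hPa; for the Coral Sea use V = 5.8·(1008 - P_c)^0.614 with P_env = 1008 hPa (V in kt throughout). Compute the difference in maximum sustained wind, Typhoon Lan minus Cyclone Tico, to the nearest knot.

Typhoon Lan: ΔP = 69; V ≈ 6.82 × 69^0.641 ≈ 102.92 kt.
Cyclone Tico: ΔP = 58; V ≈ 5.8 × 58^0.614 ≈ 70.17 kt.
Difference ≈ 102.92 − 70.17 = 32.75 → 33 kt.

33 kt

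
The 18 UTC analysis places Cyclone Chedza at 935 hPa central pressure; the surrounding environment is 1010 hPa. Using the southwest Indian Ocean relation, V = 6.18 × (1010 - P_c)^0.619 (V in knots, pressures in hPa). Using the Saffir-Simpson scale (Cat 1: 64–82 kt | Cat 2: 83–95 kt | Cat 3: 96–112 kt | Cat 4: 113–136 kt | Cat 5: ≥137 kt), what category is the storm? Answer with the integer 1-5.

ΔP = 1010 − 935 = 75 hPa.
V ≈ 6.18 × 75^0.619 = 6.18 × 14.48 ≈ 89 kt.
89 kt falls in the Category 2 band.

2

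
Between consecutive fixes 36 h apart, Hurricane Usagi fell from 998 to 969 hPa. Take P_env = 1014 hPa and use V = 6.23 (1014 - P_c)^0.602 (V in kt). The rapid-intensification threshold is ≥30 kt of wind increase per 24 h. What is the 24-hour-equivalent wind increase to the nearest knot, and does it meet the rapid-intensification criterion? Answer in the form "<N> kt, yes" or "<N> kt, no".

V₁: ΔP = 16, V ≈ 6.23 × 16^0.602 ≈ 33.06 kt.
V₂: ΔP = 45, V ≈ 6.23 × 45^0.602 ≈ 61.62 kt.
ΔV over 36 h = 28.56 kt → 24 h equivalent = 28.56 × 24/36 ≈ 19.04 kt.
19 kt < 30 kt ⇒ not rapid intensification.

19 kt, no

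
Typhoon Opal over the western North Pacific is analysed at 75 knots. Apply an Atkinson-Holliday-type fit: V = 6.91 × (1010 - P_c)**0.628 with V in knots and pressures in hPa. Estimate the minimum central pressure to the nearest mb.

ΔP = (V / 6.91)^(1/0.628) = (75/6.91)^1.592.
75/6.91 = 10.854; 10.854^1.592 ≈ 44.57 mb.
P_c = 1010 − 44.57 = 965.43 ≈ 965 mb.

965 mb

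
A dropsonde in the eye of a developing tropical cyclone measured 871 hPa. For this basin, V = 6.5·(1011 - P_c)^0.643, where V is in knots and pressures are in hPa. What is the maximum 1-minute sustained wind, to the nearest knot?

156 kt

ΔP = 1011 − 871 = 140 hPa.
140^0.643 ≈ 23.986.
V ≈ 6.5 × 23.986 ≈ 155.9 kt.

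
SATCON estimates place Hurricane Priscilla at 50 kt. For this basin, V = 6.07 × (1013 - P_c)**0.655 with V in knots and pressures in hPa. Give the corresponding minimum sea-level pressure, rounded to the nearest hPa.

988 hPa

ΔP = (V / 6.07)^(1/0.655) = (50/6.07)^1.527.
50/6.07 = 8.237; 8.237^1.527 ≈ 25.01 hPa.
P_c = 1013 − 25.01 = 987.99 ≈ 988 hPa.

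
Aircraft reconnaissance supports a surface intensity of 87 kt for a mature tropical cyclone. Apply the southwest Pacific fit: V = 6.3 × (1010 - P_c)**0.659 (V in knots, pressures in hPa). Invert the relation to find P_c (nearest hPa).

ΔP = (V / 6.3)^(1/0.659) = (87/6.3)^1.517.
87/6.3 = 13.810; 13.810^1.517 ≈ 53.72 hPa.
P_c = 1010 − 53.72 = 956.28 ≈ 956 hPa.

956 hPa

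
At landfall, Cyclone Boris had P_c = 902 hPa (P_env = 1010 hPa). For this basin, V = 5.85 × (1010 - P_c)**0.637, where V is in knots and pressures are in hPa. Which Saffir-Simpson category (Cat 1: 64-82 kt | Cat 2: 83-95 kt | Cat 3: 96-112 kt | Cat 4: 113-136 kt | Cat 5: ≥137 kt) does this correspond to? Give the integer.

ΔP = 1010 − 902 = 108 hPa.
V ≈ 5.85 × 108^0.637 = 5.85 × 19.74 ≈ 115 kt.
115 kt falls in the Category 4 band.

4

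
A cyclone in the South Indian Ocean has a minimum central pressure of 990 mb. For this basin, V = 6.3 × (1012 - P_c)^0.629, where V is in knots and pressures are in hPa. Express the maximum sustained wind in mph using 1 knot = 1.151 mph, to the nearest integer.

ΔP = 1012 − 990 = 22 mb.
V ≈ 6.3 × 22^0.629 = 6.3 × 6.988 ≈ 44.028 kt.
44.028 × 1.151 ≈ 50.68 mph → 51 mph.

51 mph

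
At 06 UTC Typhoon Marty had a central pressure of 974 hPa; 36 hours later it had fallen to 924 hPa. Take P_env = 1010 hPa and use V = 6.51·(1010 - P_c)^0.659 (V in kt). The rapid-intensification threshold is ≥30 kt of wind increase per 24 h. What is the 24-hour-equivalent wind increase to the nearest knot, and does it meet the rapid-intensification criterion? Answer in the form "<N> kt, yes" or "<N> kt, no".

V₁: ΔP = 36, V ≈ 6.51 × 36^0.659 ≈ 69.05 kt.
V₂: ΔP = 86, V ≈ 6.51 × 86^0.659 ≈ 122.58 kt.
ΔV over 36 h = 53.53 kt → 24 h equivalent = 53.53 × 24/36 ≈ 35.69 kt.
36 kt ≥ 30 kt ⇒ rapid intensification.

36 kt, yes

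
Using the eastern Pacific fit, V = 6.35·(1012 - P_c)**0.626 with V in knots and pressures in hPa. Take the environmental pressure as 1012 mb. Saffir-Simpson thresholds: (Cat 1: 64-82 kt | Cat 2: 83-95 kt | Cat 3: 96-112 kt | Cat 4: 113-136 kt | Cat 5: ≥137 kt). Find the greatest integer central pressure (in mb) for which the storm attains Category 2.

951 mb

Category 2 begins at V = 83 kt.
Required ΔP = (83/6.35)^(1/0.626) = 13.071^1.597 ≈ 60.71 mb.
P_c ≤ 1012 − 60.71 = 951.29, so the highest integer P_c is 951 mb.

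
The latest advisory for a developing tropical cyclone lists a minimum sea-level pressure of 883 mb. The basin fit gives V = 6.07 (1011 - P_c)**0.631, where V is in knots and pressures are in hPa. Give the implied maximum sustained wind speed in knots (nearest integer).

130 kt

ΔP = 1011 − 883 = 128 mb.
128^0.631 ≈ 21.362.
V ≈ 6.07 × 21.362 ≈ 129.7 kt.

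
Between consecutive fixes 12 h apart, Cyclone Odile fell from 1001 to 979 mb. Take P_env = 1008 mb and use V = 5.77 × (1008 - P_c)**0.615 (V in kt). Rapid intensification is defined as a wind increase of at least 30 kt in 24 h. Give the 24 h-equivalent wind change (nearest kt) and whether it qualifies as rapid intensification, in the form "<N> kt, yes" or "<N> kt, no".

V₁: ΔP = 7, V ≈ 5.77 × 7^0.615 ≈ 19.09 kt.
V₂: ΔP = 29, V ≈ 5.77 × 29^0.615 ≈ 45.77 kt.
ΔV over 12 h = 26.68 kt → 24 h equivalent = 26.68 × 24/12 ≈ 53.36 kt.
53 kt ≥ 30 kt ⇒ rapid intensification.

53 kt, yes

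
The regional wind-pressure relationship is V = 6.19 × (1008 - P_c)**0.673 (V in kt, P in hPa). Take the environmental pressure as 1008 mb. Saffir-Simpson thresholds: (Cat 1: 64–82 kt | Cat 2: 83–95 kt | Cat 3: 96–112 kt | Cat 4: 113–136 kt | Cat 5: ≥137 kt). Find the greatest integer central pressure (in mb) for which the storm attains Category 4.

Category 4 begins at V = 113 kt.
Required ΔP = (113/6.19)^(1/0.673) = 18.255^1.486 ≈ 74.86 mb.
P_c ≤ 1008 − 74.86 = 933.14, so the highest integer P_c is 933 mb.

933 mb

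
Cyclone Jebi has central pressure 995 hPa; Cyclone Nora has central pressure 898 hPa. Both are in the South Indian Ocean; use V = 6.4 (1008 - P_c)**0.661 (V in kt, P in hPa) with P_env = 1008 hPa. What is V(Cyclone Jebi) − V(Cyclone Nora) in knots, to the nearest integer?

-108 kt

Cyclone Jebi: ΔP = 13; V ≈ 6.4 × 13^0.661 ≈ 34.87 kt.
Cyclone Nora: ΔP = 110; V ≈ 6.4 × 110^0.661 ≈ 143.07 kt.
Difference ≈ 34.87 − 143.07 = -108.20 → -108 kt.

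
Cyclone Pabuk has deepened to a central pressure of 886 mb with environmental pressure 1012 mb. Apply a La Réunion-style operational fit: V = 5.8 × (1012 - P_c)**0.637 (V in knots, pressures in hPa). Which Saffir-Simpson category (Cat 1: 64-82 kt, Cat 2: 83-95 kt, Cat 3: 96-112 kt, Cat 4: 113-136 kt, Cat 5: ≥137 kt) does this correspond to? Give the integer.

ΔP = 1012 − 886 = 126 mb.
V ≈ 5.8 × 126^0.637 = 5.8 × 21.77 ≈ 126 kt.
126 kt falls in the Category 4 band.

4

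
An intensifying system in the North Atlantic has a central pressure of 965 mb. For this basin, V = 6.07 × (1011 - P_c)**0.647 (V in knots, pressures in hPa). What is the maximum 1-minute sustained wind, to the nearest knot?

72 kt

ΔP = 1011 − 965 = 46 mb.
46^0.647 ≈ 11.907.
V ≈ 6.07 × 11.907 ≈ 72.3 kt.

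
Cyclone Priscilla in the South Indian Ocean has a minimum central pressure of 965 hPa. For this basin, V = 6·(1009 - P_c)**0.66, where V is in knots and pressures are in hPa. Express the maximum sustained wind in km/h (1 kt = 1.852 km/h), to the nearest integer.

ΔP = 1009 − 965 = 44 hPa.
V ≈ 6 × 44^0.66 = 6 × 12.153 ≈ 72.917 kt.
72.917 × 1.852 ≈ 135.04 km/h → 135 km/h.

135 km/h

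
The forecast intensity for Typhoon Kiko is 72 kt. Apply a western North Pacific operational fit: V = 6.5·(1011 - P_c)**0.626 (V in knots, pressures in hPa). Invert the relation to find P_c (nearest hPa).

ΔP = (V / 6.5)^(1/0.626) = (72/6.5)^1.597.
72/6.5 = 11.077; 11.077^1.597 ≈ 46.60 hPa.
P_c = 1011 − 46.60 = 964.40 ≈ 964 hPa.

964 hPa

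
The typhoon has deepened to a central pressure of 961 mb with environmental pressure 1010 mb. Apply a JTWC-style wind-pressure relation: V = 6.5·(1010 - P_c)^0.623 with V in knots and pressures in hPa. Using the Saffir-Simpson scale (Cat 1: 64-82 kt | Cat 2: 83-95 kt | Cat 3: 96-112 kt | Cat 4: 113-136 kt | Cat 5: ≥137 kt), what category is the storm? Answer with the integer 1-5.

ΔP = 1010 − 961 = 49 mb.
V ≈ 6.5 × 49^0.623 = 6.5 × 11.30 ≈ 73 kt.
73 kt falls in the Category 1 band.

1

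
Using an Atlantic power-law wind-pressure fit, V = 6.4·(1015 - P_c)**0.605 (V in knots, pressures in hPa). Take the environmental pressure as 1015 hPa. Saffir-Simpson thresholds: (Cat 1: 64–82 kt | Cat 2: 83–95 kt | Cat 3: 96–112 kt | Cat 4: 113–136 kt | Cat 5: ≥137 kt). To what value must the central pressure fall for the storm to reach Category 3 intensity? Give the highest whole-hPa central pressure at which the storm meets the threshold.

927 hPa

Category 3 begins at V = 96 kt.
Required ΔP = (96/6.4)^(1/0.605) = 15.000^1.653 ≈ 87.89 hPa.
P_c ≤ 1015 − 87.89 = 927.11, so the highest integer P_c is 927 hPa.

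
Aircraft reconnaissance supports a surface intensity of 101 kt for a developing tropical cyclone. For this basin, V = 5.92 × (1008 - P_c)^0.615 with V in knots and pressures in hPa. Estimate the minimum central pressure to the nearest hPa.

ΔP = (V / 5.92)^(1/0.615) = (101/5.92)^1.626.
101/5.92 = 17.061; 17.061^1.626 ≈ 100.75 hPa.
P_c = 1008 − 100.75 = 907.25 ≈ 907 hPa.

907 hPa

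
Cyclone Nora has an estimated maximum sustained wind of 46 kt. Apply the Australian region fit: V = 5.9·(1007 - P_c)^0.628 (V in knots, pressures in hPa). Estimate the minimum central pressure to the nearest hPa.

ΔP = (V / 5.9)^(1/0.628) = (46/5.9)^1.592.
46/5.9 = 7.797; 7.797^1.592 ≈ 26.32 hPa.
P_c = 1007 − 26.32 = 980.68 ≈ 981 hPa.

981 hPa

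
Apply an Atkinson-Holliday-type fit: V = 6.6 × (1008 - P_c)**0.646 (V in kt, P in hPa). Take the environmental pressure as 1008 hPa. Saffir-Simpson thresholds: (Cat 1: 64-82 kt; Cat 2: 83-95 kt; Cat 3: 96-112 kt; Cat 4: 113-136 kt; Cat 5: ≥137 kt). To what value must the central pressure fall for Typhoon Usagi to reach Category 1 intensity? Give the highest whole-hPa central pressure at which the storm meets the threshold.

Category 1 begins at V = 64 kt.
Required ΔP = (64/6.6)^(1/0.646) = 9.697^1.548 ≈ 33.67 hPa.
P_c ≤ 1008 − 33.67 = 974.33, so the highest integer P_c is 974 hPa.

974 hPa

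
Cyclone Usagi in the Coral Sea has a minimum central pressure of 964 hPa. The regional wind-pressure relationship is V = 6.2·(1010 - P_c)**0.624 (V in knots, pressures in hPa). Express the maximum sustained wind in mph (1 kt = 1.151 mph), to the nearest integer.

ΔP = 1010 − 964 = 46 hPa.
V ≈ 6.2 × 46^0.624 = 6.2 × 10.903 ≈ 67.601 kt.
67.601 × 1.151 ≈ 77.81 mph → 78 mph.

78 mph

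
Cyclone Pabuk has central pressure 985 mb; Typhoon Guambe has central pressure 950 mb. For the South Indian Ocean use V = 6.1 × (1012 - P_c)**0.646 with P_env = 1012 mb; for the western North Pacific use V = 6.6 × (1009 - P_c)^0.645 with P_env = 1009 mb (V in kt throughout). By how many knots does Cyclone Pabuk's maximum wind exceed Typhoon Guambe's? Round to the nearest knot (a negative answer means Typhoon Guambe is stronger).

-40 kt

Cyclone Pabuk: ΔP = 27; V ≈ 6.1 × 27^0.646 ≈ 51.29 kt.
Typhoon Guambe: ΔP = 59; V ≈ 6.6 × 59^0.645 ≈ 91.57 kt.
Difference ≈ 51.29 − 91.57 = -40.28 → -40 kt.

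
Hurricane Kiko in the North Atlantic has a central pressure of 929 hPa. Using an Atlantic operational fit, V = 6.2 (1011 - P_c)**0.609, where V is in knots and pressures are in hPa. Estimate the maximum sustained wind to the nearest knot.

91 kt

ΔP = 1011 − 929 = 82 hPa.
82^0.609 ≈ 14.639.
V ≈ 6.2 × 14.639 ≈ 90.8 kt.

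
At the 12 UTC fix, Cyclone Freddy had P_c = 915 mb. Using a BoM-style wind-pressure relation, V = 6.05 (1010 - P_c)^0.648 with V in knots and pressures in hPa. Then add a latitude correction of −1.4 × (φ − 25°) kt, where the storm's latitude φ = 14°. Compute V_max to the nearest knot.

ΔP = 1010 − 915 = 95 mb.
95^0.648 ≈ 19.123.
V ≈ 6.05 × 19.123 ≈ 115.7 kt.
Latitude correction: −1.4 × (14 − 25) = 15.4 kt.
Corrected V ≈ 131.1 kt → 131 kt.

131 kt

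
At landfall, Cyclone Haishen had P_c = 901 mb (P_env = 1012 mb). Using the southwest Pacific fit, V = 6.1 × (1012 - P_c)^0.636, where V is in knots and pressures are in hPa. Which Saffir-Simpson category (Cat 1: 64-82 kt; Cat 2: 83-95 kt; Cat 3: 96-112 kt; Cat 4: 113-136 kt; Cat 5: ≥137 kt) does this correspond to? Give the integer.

4

ΔP = 1012 − 901 = 111 mb.
V ≈ 6.1 × 111^0.636 = 6.1 × 19.99 ≈ 122 kt.
122 kt falls in the Category 4 band.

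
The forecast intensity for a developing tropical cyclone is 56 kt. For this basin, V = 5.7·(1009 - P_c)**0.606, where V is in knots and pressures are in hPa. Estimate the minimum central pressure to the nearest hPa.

966 hPa

ΔP = (V / 5.7)^(1/0.606) = (56/5.7)^1.650.
56/5.7 = 9.825; 9.825^1.650 ≈ 43.40 hPa.
P_c = 1009 − 43.40 = 965.60 ≈ 966 hPa.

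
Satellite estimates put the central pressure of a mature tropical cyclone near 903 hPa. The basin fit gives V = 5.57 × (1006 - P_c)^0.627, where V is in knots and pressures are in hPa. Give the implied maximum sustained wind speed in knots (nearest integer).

ΔP = 1006 − 903 = 103 hPa.
103^0.627 ≈ 18.283.
V ≈ 5.57 × 18.283 ≈ 101.8 kt.

102 kt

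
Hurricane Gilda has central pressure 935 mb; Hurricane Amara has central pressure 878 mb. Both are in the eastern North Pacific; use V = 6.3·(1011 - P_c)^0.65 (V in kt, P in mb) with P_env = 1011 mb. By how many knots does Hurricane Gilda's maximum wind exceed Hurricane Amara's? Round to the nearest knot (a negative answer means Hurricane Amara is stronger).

-46 kt

Hurricane Gilda: ΔP = 76; V ≈ 6.3 × 76^0.65 ≈ 105.16 kt.
Hurricane Amara: ΔP = 133; V ≈ 6.3 × 133^0.65 ≈ 151.30 kt.
Difference ≈ 105.16 − 151.30 = -46.14 → -46 kt.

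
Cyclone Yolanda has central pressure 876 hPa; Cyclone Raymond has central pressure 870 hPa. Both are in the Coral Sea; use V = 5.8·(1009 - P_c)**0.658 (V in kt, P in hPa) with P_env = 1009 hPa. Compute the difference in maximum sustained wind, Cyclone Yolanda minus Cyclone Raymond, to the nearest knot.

-4 kt

Cyclone Yolanda: ΔP = 133; V ≈ 5.8 × 133^0.658 ≈ 144.85 kt.
Cyclone Raymond: ΔP = 139; V ≈ 5.8 × 139^0.658 ≈ 149.12 kt.
Difference ≈ 144.85 − 149.12 = -4.27 → -4 kt.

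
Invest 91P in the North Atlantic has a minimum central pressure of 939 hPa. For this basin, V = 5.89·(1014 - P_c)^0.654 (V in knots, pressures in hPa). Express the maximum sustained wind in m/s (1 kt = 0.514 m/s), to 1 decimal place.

51.0 m/s

ΔP = 1014 − 939 = 75 hPa.
V ≈ 5.89 × 75^0.654 = 5.89 × 16.838 ≈ 99.176 kt.
99.176 × 0.514 ≈ 50.98 m/s → 51.0 m/s.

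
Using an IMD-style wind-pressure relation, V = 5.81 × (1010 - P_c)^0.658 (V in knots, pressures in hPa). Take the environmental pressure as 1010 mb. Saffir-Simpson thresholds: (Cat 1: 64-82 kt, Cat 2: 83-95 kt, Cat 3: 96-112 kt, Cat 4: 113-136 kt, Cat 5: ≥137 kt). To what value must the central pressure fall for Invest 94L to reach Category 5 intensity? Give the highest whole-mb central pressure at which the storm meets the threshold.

Category 5 begins at V = 137 kt.
Required ΔP = (137/5.81)^(1/0.658) = 23.580^1.520 ≈ 121.88 mb.
P_c ≤ 1010 − 121.88 = 888.12, so the highest integer P_c is 888 mb.

888 mb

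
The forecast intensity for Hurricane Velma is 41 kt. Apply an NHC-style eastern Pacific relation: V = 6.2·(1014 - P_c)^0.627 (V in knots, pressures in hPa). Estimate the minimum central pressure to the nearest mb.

994 mb

ΔP = (V / 6.2)^(1/0.627) = (41/6.2)^1.595.
41/6.2 = 6.613; 6.613^1.595 ≈ 20.34 mb.
P_c = 1014 − 20.34 = 993.66 ≈ 994 mb.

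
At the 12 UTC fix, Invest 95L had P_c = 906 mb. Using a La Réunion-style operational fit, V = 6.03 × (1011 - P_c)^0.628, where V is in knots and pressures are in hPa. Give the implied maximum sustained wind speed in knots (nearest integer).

112 kt

ΔP = 1011 − 906 = 105 mb.
105^0.628 ≈ 18.591.
V ≈ 6.03 × 18.591 ≈ 112.1 kt.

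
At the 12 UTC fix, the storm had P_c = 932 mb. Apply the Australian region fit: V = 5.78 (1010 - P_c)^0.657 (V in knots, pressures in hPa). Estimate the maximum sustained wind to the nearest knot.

101 kt

ΔP = 1010 − 932 = 78 mb.
78^0.657 ≈ 17.503.
V ≈ 5.78 × 17.503 ≈ 101.2 kt.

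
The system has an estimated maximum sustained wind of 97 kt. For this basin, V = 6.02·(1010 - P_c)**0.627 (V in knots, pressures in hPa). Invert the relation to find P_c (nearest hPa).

926 hPa

ΔP = (V / 6.02)^(1/0.627) = (97/6.02)^1.595.
97/6.02 = 16.113; 16.113^1.595 ≈ 84.20 hPa.
P_c = 1010 − 84.20 = 925.80 ≈ 926 hPa.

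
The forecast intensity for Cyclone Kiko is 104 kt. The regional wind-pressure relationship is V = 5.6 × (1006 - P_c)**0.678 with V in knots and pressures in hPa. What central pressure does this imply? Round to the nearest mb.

ΔP = (V / 5.6)^(1/0.678) = (104/5.6)^1.475.
104/5.6 = 18.571; 18.571^1.475 ≈ 74.38 mb.
P_c = 1006 − 74.38 = 931.62 ≈ 932 mb.

932 mb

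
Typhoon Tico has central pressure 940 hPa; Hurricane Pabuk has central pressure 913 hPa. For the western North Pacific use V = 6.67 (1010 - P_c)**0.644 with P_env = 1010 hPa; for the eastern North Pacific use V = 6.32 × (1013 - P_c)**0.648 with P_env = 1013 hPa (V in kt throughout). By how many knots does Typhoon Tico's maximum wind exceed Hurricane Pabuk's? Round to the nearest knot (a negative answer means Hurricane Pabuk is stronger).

Typhoon Tico: ΔP = 70; V ≈ 6.67 × 70^0.644 ≈ 102.89 kt.
Hurricane Pabuk: ΔP = 100; V ≈ 6.32 × 100^0.648 ≈ 124.94 kt.
Difference ≈ 102.89 − 124.94 = -22.05 → -22 kt.

-22 kt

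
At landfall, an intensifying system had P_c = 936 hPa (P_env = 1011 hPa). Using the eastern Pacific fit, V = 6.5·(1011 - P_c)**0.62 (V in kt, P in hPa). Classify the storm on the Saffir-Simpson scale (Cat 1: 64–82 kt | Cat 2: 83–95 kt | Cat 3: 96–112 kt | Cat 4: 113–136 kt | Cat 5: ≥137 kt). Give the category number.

ΔP = 1011 − 936 = 75 hPa.
V ≈ 6.5 × 75^0.62 = 6.5 × 14.54 ≈ 95 kt.
95 kt falls in the Category 2 band.

2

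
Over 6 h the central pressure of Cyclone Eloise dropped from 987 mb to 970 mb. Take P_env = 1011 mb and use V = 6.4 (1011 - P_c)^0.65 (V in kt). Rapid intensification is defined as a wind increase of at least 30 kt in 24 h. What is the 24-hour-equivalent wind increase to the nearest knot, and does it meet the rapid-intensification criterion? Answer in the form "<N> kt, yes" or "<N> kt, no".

84 kt, yes

V₁: ΔP = 24, V ≈ 6.4 × 24^0.65 ≈ 50.50 kt.
V₂: ΔP = 41, V ≈ 6.4 × 41^0.65 ≈ 71.53 kt.
ΔV over 6 h = 21.03 kt → 24 h equivalent = 21.03 × 24/6 ≈ 84.12 kt.
84 kt ≥ 30 kt ⇒ rapid intensification.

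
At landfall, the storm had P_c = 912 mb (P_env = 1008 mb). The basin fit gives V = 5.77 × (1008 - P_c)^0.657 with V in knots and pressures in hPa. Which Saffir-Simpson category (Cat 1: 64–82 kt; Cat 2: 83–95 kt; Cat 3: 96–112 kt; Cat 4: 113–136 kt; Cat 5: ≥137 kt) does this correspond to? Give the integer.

ΔP = 1008 − 912 = 96 mb.
V ≈ 5.77 × 96^0.657 = 5.77 × 20.06 ≈ 116 kt.
116 kt falls in the Category 4 band.

4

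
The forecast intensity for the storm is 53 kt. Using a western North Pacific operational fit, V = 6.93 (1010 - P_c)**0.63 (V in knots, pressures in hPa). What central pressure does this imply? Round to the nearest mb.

985 mb

ΔP = (V / 6.93)^(1/0.63) = (53/6.93)^1.587.
53/6.93 = 7.648; 7.648^1.587 ≈ 25.26 mb.
P_c = 1010 − 25.26 = 984.74 ≈ 985 mb.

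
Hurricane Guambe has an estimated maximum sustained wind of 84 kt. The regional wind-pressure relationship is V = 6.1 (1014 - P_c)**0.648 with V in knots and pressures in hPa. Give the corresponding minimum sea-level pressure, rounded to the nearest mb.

ΔP = (V / 6.1)^(1/0.648) = (84/6.1)^1.543.
84/6.1 = 13.770; 13.770^1.543 ≈ 57.23 mb.
P_c = 1014 − 57.23 = 956.77 ≈ 957 mb.

957 mb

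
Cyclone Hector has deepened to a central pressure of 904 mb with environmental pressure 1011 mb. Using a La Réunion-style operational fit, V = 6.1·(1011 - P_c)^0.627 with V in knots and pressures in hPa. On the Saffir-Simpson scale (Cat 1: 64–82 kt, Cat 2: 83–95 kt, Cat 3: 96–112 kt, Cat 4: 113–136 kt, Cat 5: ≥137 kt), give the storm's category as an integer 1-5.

4

ΔP = 1011 − 904 = 107 mb.
V ≈ 6.1 × 107^0.627 = 6.1 × 18.73 ≈ 114 kt.
114 kt falls in the Category 4 band.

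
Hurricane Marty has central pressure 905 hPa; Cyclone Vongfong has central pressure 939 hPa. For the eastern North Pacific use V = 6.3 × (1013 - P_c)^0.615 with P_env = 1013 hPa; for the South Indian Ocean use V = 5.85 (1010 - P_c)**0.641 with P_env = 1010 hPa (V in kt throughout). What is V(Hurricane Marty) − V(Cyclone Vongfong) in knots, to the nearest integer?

22 kt

Hurricane Marty: ΔP = 108; V ≈ 6.3 × 108^0.615 ≈ 112.18 kt.
Cyclone Vongfong: ΔP = 71; V ≈ 5.85 × 71^0.641 ≈ 89.91 kt.
Difference ≈ 112.18 − 89.91 = 22.27 → 22 kt.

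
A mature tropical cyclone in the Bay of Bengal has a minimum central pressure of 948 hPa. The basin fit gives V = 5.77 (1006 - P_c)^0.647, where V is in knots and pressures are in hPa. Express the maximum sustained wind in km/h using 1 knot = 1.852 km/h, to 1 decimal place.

147.8 km/h

ΔP = 1006 − 948 = 58 hPa.
V ≈ 5.77 × 58^0.647 = 5.77 × 13.834 ≈ 79.820 kt.
79.820 × 1.852 ≈ 147.83 km/h → 147.8 km/h.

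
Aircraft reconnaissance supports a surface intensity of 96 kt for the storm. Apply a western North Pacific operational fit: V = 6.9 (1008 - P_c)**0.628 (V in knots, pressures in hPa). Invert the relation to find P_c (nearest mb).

ΔP = (V / 6.9)^(1/0.628) = (96/6.9)^1.592.
96/6.9 = 13.913; 13.913^1.592 ≈ 66.18 mb.
P_c = 1008 − 66.18 = 941.82 ≈ 942 mb.

942 mb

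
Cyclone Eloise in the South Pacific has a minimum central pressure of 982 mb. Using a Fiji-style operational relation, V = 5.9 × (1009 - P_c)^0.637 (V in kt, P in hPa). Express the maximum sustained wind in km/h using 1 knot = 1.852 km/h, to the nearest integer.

89 km/h

ΔP = 1009 − 982 = 27 mb.
V ≈ 5.9 × 27^0.637 = 5.9 × 8.162 ≈ 48.154 kt.
48.154 × 1.852 ≈ 89.18 km/h → 89 km/h.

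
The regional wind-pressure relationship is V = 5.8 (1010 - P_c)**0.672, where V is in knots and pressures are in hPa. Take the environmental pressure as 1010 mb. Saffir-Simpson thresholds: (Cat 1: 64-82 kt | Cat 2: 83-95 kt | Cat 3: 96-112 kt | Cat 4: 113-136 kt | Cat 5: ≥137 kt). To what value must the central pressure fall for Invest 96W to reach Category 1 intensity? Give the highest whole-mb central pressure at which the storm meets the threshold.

Category 1 begins at V = 64 kt.
Required ΔP = (64/5.8)^(1/0.672) = 11.034^1.488 ≈ 35.62 mb.
P_c ≤ 1010 − 35.62 = 974.38, so the highest integer P_c is 974 mb.

974 mb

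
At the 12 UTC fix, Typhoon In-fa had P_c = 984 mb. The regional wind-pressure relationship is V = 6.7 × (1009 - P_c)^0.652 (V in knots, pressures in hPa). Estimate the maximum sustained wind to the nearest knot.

55 kt

ΔP = 1009 − 984 = 25 mb.
25^0.652 ≈ 8.156.
V ≈ 6.7 × 8.156 ≈ 54.6 kt.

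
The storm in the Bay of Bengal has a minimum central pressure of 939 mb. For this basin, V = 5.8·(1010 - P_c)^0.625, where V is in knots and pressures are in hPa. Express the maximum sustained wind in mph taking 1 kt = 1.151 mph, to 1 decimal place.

95.8 mph

ΔP = 1010 − 939 = 71 mb.
V ≈ 5.8 × 71^0.625 = 5.8 × 14.356 ≈ 83.265 kt.
83.265 × 1.151 ≈ 95.84 mph → 95.8 mph.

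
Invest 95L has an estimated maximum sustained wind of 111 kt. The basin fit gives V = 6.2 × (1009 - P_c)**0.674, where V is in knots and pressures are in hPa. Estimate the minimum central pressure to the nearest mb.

ΔP = (V / 6.2)^(1/0.674) = (111/6.2)^1.484.
111/6.2 = 17.903; 17.903^1.484 ≈ 72.27 mb.
P_c = 1009 − 72.27 = 936.73 ≈ 937 mb.

937 mb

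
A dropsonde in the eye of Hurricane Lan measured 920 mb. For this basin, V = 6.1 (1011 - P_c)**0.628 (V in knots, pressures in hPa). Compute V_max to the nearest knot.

104 kt

ΔP = 1011 − 920 = 91 mb.
91^0.628 ≈ 16.993.
V ≈ 6.1 × 16.993 ≈ 103.7 kt.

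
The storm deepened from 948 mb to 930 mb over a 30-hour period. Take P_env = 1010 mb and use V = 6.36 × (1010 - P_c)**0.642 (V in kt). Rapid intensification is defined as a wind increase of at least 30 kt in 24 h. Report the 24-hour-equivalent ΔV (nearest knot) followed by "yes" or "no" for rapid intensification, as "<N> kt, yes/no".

V₁: ΔP = 62, V ≈ 6.36 × 62^0.642 ≈ 89.99 kt.
V₂: ΔP = 80, V ≈ 6.36 × 80^0.642 ≈ 105.98 kt.
ΔV over 30 h = 15.99 kt → 24 h equivalent = 15.99 × 24/30 ≈ 12.79 kt.
13 kt < 30 kt ⇒ not rapid intensification.

13 kt, no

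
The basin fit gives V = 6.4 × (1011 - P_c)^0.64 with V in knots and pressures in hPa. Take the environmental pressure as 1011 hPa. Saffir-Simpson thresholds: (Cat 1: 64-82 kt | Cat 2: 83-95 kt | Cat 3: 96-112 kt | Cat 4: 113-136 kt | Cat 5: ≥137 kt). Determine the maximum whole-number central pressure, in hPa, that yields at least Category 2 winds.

Category 2 begins at V = 83 kt.
Required ΔP = (83/6.4)^(1/0.64) = 12.969^1.562 ≈ 54.82 hPa.
P_c ≤ 1011 − 54.82 = 956.18, so the highest integer P_c is 956 hPa.

956 hPa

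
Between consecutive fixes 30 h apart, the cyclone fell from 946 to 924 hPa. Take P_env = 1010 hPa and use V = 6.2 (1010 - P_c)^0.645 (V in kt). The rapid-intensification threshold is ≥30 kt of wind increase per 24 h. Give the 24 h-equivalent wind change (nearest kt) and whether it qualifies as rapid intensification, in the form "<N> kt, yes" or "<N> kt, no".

V₁: ΔP = 64, V ≈ 6.2 × 64^0.645 ≈ 90.65 kt.
V₂: ΔP = 86, V ≈ 6.2 × 86^0.645 ≈ 109.68 kt.
ΔV over 30 h = 19.03 kt → 24 h equivalent = 19.03 × 24/30 ≈ 15.22 kt.
15 kt < 30 kt ⇒ not rapid intensification.

15 kt, no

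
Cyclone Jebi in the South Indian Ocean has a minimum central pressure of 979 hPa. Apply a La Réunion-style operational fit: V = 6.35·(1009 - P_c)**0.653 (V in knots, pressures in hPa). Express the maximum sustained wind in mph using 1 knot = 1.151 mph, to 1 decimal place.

67.4 mph

ΔP = 1009 − 979 = 30 hPa.
V ≈ 6.35 × 30^0.653 = 6.35 × 9.216 ≈ 58.524 kt.
58.524 × 1.151 ≈ 67.36 mph → 67.4 mph.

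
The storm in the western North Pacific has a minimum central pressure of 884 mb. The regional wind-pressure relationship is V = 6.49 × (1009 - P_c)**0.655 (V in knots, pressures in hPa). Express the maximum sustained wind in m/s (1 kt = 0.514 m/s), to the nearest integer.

ΔP = 1009 − 884 = 125 mb.
V ≈ 6.49 × 125^0.655 = 6.49 × 23.631 ≈ 153.363 kt.
153.363 × 0.514 ≈ 78.83 m/s → 79 m/s.

79 m/s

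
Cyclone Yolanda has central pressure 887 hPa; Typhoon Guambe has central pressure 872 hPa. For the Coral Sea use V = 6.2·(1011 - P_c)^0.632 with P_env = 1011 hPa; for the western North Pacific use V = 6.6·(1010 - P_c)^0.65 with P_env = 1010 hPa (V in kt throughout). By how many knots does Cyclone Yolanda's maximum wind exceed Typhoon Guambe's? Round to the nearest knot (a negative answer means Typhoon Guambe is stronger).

Cyclone Yolanda: ΔP = 124; V ≈ 6.2 × 124^0.632 ≈ 130.45 kt.
Typhoon Guambe: ΔP = 138; V ≈ 6.6 × 138^0.65 ≈ 162.35 kt.
Difference ≈ 130.45 − 162.35 = -31.90 → -32 kt.

-32 kt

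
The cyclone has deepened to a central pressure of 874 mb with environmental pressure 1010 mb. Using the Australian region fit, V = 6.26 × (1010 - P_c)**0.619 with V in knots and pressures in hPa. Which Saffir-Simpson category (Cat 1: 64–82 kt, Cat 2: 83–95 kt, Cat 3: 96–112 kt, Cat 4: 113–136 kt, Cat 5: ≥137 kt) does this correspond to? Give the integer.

4

ΔP = 1010 − 874 = 136 mb.
V ≈ 6.26 × 136^0.619 = 6.26 × 20.92 ≈ 131 kt.
131 kt falls in the Category 4 band.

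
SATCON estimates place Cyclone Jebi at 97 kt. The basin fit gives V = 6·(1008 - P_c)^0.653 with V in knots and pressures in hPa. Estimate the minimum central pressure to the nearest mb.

937 mb

ΔP = (V / 6)^(1/0.653) = (97/6)^1.531.
97/6 = 16.167; 16.167^1.531 ≈ 70.94 mb.
P_c = 1008 − 70.94 = 937.06 ≈ 937 mb.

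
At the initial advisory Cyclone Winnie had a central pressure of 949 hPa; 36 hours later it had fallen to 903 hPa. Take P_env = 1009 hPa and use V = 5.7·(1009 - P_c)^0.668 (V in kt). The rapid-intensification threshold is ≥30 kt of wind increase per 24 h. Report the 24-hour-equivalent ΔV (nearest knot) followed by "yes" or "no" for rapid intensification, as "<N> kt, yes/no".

V₁: ΔP = 60, V ≈ 5.7 × 60^0.668 ≈ 87.84 kt.
V₂: ΔP = 106, V ≈ 5.7 × 106^0.668 ≈ 128.46 kt.
ΔV over 36 h = 40.62 kt → 24 h equivalent = 40.62 × 24/36 ≈ 27.08 kt.
27 kt < 30 kt ⇒ not rapid intensification.

27 kt, no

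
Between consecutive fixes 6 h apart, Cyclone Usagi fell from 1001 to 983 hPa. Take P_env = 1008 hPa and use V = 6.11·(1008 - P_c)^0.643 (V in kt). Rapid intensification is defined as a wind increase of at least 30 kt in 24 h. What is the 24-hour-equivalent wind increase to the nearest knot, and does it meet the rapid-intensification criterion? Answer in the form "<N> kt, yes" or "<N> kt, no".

V₁: ΔP = 7, V ≈ 6.11 × 7^0.643 ≈ 21.35 kt.
V₂: ΔP = 25, V ≈ 6.11 × 25^0.643 ≈ 48.41 kt.
ΔV over 6 h = 27.06 kt → 24 h equivalent = 27.06 × 24/6 ≈ 108.24 kt.
108 kt ≥ 30 kt ⇒ rapid intensification.

108 kt, yes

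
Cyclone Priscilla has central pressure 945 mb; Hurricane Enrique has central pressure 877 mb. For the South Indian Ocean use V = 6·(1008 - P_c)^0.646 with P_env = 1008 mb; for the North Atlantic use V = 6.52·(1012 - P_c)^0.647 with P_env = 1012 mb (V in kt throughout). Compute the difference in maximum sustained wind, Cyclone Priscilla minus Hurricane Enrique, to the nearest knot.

Cyclone Priscilla: ΔP = 63; V ≈ 6 × 63^0.646 ≈ 87.20 kt.
Hurricane Enrique: ΔP = 135; V ≈ 6.52 × 135^0.647 ≈ 155.80 kt.
Difference ≈ 87.20 − 155.80 = -68.60 → -69 kt.

-69 kt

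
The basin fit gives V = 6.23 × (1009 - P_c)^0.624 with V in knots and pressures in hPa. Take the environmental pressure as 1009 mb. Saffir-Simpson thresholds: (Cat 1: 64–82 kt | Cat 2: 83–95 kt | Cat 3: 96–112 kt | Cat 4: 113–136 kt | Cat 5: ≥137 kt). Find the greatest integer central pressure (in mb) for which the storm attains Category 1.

Category 1 begins at V = 64 kt.
Required ΔP = (64/6.23)^(1/0.624) = 10.273^1.603 ≈ 41.81 mb.
P_c ≤ 1009 − 41.81 = 967.19, so the highest integer P_c is 967 mb.

967 mb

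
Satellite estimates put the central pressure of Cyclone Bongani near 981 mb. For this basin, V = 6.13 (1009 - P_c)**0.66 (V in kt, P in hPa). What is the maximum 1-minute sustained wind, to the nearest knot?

55 kt

ΔP = 1009 − 981 = 28 mb.
28^0.66 ≈ 9.018.
V ≈ 6.13 × 9.018 ≈ 55.3 kt.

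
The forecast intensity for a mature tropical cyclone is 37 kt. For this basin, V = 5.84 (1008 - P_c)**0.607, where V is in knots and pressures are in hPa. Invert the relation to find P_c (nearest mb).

ΔP = (V / 5.84)^(1/0.607) = (37/5.84)^1.647.
37/5.84 = 6.336; 6.336^1.647 ≈ 20.94 mb.
P_c = 1008 − 20.94 = 987.06 ≈ 987 mb.

987 mb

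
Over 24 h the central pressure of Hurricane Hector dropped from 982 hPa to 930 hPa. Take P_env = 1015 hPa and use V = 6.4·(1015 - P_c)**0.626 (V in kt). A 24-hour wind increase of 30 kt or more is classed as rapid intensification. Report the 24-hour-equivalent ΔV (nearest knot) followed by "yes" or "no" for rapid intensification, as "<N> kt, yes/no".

V₁: ΔP = 33, V ≈ 6.4 × 33^0.626 ≈ 57.12 kt.
V₂: ΔP = 85, V ≈ 6.4 × 85^0.626 ≈ 103.28 kt.
ΔV over 24 h = 46.16 kt → 24 h equivalent = 46.16 × 24/24 ≈ 46.16 kt.
46 kt ≥ 30 kt ⇒ rapid intensification.

46 kt, yes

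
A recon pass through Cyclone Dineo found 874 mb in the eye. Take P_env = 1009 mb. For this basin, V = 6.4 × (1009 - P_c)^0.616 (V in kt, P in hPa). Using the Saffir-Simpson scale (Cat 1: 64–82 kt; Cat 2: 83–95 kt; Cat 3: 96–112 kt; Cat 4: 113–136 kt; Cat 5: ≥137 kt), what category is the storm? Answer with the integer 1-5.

ΔP = 1009 − 874 = 135 mb.
V ≈ 6.4 × 135^0.616 = 6.4 × 20.53 ≈ 131 kt.
131 kt falls in the Category 4 band.

4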